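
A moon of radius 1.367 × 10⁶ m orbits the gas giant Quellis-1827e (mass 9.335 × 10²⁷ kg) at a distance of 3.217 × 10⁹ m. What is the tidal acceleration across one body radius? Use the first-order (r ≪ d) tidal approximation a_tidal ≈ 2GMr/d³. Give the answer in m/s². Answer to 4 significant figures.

5.116 × 10⁻⁵ m/s²

The tidal stretch is the gradient of GM/d² times the body's extent r, hence the 1/d³ dependence.
Δa = 2GMr/d³
   = 2 × (6.674 × 10⁻¹¹) × (9.335 × 10²⁷) × (1.367 × 10⁶) / (3.217 × 10⁹)³
   = 5.116 × 10⁻⁵ m/s²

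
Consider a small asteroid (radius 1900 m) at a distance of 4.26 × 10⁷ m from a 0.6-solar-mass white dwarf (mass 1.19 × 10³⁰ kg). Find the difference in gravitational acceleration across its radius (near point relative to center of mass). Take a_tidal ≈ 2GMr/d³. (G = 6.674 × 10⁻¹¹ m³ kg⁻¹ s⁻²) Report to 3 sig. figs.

3.90 m/s²

Δa = 2GMr/d³
   = 2 × (6.674 × 10⁻¹¹) × (1.19 × 10³⁰) × (1900) / (4.26 × 10⁷)³
   = 3.90 m/s²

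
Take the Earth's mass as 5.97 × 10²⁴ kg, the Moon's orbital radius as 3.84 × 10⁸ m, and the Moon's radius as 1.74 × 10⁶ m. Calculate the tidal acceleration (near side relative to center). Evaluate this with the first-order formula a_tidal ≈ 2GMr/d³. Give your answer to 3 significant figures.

a_tidal = 2GMr/d³
        = 2 × (6.674 × 10⁻¹¹) × (5.97 × 10²⁴) × (1.74 × 10⁶) / (3.84 × 10⁸)³
        = 2.45 × 10⁻⁵ m/s²

2.45 × 10⁻⁵ m/s²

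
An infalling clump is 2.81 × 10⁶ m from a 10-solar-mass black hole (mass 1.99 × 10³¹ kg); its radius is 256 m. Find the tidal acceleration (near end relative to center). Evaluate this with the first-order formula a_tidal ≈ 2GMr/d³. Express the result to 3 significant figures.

3.06 × 10⁴ m/s²

Δa = 2GMr/d³
   = 2 × (6.674 × 10⁻¹¹) × (1.99 × 10³¹) × (256) / (2.81 × 10⁶)³
   = 3.06 × 10⁴ m/s²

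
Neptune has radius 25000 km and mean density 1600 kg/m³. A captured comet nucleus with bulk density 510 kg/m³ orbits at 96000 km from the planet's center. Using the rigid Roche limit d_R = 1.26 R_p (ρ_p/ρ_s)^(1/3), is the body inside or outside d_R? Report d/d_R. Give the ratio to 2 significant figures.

outside; d/d_R ≈ 2.1

d_R = 1.26 × (25000 km) × (1600/510)^(1/3) = 46110 km
d/d_R = (96000) / (46110) = 2.1
Since d/d_R > 1, the body is outside the Roche limit.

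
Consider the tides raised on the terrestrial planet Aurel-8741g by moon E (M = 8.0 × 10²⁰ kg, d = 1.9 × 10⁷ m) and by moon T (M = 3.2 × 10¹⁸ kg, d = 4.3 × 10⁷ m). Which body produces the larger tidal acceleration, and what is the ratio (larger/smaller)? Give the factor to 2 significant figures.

Compare M/d³ for the two perturbers:
Moon E: (8.0 × 10²⁰) / (1.9 × 10⁷)³ = 1.166 × 10⁻¹
Moon T: (3.2 × 10¹⁸) / (4.3 × 10⁷)³ = 4.025 × 10⁻⁵
Ratio (larger/smaller) = 2900

Moon E, by a factor of ≈ 2900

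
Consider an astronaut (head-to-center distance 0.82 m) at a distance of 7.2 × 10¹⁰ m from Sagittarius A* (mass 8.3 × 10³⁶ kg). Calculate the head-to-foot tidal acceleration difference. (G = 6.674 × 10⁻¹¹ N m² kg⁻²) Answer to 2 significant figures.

4.9 × 10⁻⁶ m/s²

Δg = 4GMr/d³
   = 4 × (6.674 × 10⁻¹¹) × (8.3 × 10³⁶) × (0.82) / (7.2 × 10¹⁰)³
   = 4.9 × 10⁻⁶ m/s²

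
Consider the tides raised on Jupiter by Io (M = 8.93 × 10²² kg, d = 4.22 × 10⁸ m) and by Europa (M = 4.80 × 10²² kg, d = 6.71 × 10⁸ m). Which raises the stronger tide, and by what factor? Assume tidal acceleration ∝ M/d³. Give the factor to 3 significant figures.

Compare M/d³ for the two perturbers:
Io: (8.93 × 10²²) / (4.22 × 10⁸)³ = 1.188 × 10⁻³
Europa: (4.80 × 10²²) / (6.71 × 10⁸)³ = 1.589 × 10⁻⁴
Ratio (larger/smaller) = 7.48

Io, by a factor of ≈ 7.48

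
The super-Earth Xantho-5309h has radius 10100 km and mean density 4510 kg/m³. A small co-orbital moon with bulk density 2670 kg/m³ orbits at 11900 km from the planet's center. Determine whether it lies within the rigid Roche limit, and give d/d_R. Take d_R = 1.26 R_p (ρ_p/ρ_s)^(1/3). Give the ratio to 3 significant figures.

inside; d/d_R ≈ 0.785

d_R = 1.26 × (10100 km) × (4510/2670)^(1/3) = 15160 km
d/d_R = (11900) / (15160) = 0.785
Since d/d_R < 1, the body is inside the Roche limit.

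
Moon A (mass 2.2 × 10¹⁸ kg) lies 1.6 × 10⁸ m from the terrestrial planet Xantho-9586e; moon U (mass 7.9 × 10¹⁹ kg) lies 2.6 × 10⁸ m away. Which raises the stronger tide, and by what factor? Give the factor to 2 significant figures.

Compare M/d³ for the two perturbers:
Moon A: (2.2 × 10¹⁸) / (1.6 × 10⁸)³ = 5.371 × 10⁻⁷
Moon U: (7.9 × 10¹⁹) / (2.6 × 10⁸)³ = 4.495 × 10⁻⁶
Ratio (larger/smaller) = 8.4

Moon U, by a factor of ≈ 8.4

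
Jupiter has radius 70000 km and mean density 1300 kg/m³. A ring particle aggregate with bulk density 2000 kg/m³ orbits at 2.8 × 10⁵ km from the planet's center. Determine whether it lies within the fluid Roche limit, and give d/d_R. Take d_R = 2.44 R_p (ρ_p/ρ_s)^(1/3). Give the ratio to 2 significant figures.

outside; d/d_R ≈ 1.9

d_R = 2.44 × (70000 km) × (1300/2000)^(1/3) = 1.480 × 10⁵ km
d/d_R = (2.8 × 10⁵) / (1.480 × 10⁵) = 1.9
Since d/d_R > 1, the body is outside the Roche limit.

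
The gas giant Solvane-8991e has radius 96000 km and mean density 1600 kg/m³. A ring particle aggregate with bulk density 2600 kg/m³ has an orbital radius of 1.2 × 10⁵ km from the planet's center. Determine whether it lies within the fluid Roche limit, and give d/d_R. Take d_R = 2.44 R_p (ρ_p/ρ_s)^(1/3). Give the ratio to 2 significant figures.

d_R = 2.44 × (96000 km) × (1600/2600)^(1/3) = 1.992 × 10⁵ km
d/d_R = (1.2 × 10⁵) / (1.992 × 10⁵) = 0.60
Since d/d_R < 1, the body is inside the Roche limit.

inside; d/d_R ≈ 0.60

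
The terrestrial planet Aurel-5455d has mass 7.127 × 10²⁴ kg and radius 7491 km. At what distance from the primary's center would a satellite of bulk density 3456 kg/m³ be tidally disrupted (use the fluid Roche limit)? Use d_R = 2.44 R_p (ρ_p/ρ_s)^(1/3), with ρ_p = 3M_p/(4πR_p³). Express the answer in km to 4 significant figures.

19270 km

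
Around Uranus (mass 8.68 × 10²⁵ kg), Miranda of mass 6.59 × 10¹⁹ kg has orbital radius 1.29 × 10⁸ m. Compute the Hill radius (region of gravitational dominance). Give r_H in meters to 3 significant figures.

r_H ≈ a (m/3M)^(1/3)
    = (1.29 × 10⁸) × (6.59 × 10¹⁹ / (3 × 8.68 × 10²⁵))^(1/3)
    = 8.16 × 10⁵ m

8.16 × 10⁵ m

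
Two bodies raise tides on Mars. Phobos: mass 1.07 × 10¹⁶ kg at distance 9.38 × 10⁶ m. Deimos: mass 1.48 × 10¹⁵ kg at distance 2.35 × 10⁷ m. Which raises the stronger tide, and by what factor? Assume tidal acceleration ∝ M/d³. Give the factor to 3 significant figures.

The tide-raising term goes as M/d³ (the gradient of a 1/d² field).
Phobos: (1.07 × 10¹⁶) / (9.38 × 10⁶)³ = 1.297 × 10⁻⁵
Deimos: (1.48 × 10¹⁵) / (2.35 × 10⁷)³ = 1.140 × 10⁻⁷
Ratio (larger/smaller) = 114

Phobos, by a factor of ≈ 114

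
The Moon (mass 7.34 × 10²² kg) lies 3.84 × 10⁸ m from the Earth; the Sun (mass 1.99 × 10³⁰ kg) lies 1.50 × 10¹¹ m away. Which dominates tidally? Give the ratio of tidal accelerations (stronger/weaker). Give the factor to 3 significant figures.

Tidal acceleration ∝ M/d³, so compare M/d³ for each.
The Moon: (7.34 × 10²²) / (3.84 × 10⁸)³ = 1.296 × 10⁻³
The Sun: (1.99 × 10³⁰) / (1.50 × 10¹¹)³ = 5.896 × 10⁻⁴
Ratio (larger/smaller) = 2.20

The Moon, by a factor of ≈ 2.20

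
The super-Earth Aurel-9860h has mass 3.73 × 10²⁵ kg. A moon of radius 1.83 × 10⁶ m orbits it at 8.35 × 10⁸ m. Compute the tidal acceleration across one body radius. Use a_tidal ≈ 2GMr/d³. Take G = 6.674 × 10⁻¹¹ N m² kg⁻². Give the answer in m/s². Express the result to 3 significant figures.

1.57 × 10⁻⁵ m/s²

Δg = 2GMr/d³
   = 2 × (6.674 × 10⁻¹¹) × (3.73 × 10²⁵) × (1.83 × 10⁶) / (8.35 × 10⁸)³
   = 1.57 × 10⁻⁵ m/s²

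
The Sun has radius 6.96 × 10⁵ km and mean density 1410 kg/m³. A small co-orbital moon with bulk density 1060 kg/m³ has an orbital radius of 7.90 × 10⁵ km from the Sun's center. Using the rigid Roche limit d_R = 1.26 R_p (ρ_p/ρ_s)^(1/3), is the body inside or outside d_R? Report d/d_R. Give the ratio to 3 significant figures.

inside; d/d_R ≈ 0.819

d_R = 1.26 × (6.96 × 10⁵ km) × (1410/1060)^(1/3) = 9.645 × 10⁵ km
d/d_R = (7.90 × 10⁵) / (9.645 × 10⁵) = 0.819
Since d/d_R < 1, the body is inside the Roche limit.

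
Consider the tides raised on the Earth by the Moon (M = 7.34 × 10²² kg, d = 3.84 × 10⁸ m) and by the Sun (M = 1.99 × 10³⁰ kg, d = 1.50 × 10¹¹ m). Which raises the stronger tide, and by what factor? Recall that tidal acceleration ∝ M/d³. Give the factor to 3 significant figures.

Tidal stretch scales as M/d³; compute that for each body.
The Moon: (7.34 × 10²²) / (3.84 × 10⁸)³ = 1.296 × 10⁻³
The Sun: (1.99 × 10³⁰) / (1.50 × 10¹¹)³ = 5.896 × 10⁻⁴
Ratio (larger/smaller) = 2.20

The Moon, by a factor of ≈ 2.20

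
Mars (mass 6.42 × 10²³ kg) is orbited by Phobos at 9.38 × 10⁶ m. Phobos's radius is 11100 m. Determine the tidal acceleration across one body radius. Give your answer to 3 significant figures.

1.15 × 10⁻³ m/s²

a_tidal = 2GMr/d³
        = 2 × (6.674 × 10⁻¹¹) × (6.42 × 10²³) × (11100) / (9.38 × 10⁶)³
        = 1.15 × 10⁻³ m/s²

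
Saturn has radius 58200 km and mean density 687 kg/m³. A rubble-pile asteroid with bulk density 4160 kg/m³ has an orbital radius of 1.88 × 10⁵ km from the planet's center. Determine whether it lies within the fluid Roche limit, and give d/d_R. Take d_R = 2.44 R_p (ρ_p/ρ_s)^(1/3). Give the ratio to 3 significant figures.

outside; d/d_R ≈ 2.41

d_R = 2.44 × (58200 km) × (687/4160)^(1/3) = 77910 km
d/d_R = (1.88 × 10⁵) / (77910) = 2.41
Since d/d_R > 1, the body is outside the Roche limit.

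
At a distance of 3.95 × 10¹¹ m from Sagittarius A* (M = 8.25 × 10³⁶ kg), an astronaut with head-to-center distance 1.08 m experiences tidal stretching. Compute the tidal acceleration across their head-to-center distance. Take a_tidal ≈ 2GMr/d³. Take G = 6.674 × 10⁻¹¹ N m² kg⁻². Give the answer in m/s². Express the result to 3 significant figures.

1.93 × 10⁻⁸ m/s²

Δg = 2GMr/d³
   = 2 × (6.674 × 10⁻¹¹) × (8.25 × 10³⁶) × (1.08) / (3.95 × 10¹¹)³
   = 1.93 × 10⁻⁸ m/s²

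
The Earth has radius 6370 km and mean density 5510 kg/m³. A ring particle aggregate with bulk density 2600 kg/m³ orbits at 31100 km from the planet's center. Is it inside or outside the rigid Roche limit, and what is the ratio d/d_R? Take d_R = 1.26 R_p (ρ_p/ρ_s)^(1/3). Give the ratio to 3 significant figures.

outside; d/d_R ≈ 3.02

d_R = 1.26 × (6370 km) × (5510/2600)^(1/3) = 10310 km
d/d_R = (31100) / (10310) = 3.02
Since d/d_R > 1, the body is outside the Roche limit.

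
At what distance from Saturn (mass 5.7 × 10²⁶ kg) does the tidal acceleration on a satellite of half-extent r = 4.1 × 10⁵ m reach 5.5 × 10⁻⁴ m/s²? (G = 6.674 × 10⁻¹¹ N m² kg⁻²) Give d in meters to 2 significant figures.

2GMr/d³ = a_tidal  ⇒  d = (2GMr / a_tidal)^(1/3)
d = (2 × 6.674×10⁻¹¹ × (5.7 × 10²⁶) × (4.1 × 10⁵) / (5.5 × 10⁻⁴))^(1/3)
  = 3.8 × 10⁸ m

3.8 × 10⁸ m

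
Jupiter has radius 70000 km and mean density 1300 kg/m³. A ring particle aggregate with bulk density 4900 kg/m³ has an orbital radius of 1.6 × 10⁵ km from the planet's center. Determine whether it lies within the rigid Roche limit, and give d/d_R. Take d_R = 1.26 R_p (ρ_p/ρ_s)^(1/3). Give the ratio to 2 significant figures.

outside; d/d_R ≈ 2.8

d_R = 1.26 × (70000 km) × (1300/4900)^(1/3) = 56670 km
d/d_R = (1.6 × 10⁵) / (56670) = 2.8
Since d/d_R > 1, the body is outside the Roche limit.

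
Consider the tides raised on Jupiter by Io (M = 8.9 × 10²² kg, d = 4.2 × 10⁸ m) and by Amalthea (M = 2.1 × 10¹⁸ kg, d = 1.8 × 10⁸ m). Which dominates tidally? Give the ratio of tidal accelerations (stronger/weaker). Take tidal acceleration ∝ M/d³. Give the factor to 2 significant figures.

Io, by a factor of ≈ 3300

Tidal stretch scales as M/d³; compute that for each body.
Io: (8.9 × 10²²) / (4.2 × 10⁸)³ = 1.201 × 10⁻³
Amalthea: (2.1 × 10¹⁸) / (1.8 × 10⁸)³ = 3.601 × 10⁻⁷
Ratio (larger/smaller) = 3300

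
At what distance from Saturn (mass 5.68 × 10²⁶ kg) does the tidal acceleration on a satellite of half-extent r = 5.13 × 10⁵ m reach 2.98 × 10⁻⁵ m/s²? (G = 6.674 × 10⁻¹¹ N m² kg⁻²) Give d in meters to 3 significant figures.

2GMr/d³ = a_tidal  ⇒  d = (2GMr / a_tidal)^(1/3)
d = (2 × 6.674×10⁻¹¹ × (5.68 × 10²⁶) × (5.13 × 10⁵) / (2.98 × 10⁻⁵))^(1/3)
  = 1.09 × 10⁹ m

1.09 × 10⁹ m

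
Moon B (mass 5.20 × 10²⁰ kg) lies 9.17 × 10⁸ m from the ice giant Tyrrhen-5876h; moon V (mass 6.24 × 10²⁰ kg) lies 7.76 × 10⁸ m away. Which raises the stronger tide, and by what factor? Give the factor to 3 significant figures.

Moon V, by a factor of ≈ 1.98

The tide-raising term goes as M/d³ (the gradient of a 1/d² field).
Moon B: (5.20 × 10²⁰) / (9.17 × 10⁸)³ = 6.744 × 10⁻⁷
Moon V: (6.24 × 10²⁰) / (7.76 × 10⁸)³ = 1.335 × 10⁻⁶
Ratio (larger/smaller) = 1.98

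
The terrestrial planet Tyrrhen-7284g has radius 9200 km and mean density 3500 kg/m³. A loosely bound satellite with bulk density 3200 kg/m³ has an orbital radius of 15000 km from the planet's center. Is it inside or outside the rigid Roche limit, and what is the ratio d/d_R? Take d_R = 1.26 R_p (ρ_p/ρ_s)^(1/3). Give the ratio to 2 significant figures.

outside; d/d_R ≈ 1.3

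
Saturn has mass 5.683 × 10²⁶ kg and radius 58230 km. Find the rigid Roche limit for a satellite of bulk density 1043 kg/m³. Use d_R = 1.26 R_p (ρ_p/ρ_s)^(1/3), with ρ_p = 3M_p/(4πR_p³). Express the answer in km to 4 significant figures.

ρ_p = 3M_p/(4πR_p³) = 3 × (5.683 × 10²⁶) / (4π × (5.823 × 10⁷ m)³) = 687.1 kg/m³
d_R = 1.26 × 58230 km × (687.1/1043)^(1/3)
    = 63840 km

63840 km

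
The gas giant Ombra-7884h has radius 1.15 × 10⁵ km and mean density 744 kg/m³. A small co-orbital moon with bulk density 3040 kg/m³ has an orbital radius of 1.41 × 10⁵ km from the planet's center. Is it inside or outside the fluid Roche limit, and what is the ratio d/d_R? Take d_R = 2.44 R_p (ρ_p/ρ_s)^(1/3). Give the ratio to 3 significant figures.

inside; d/d_R ≈ 0.803

d_R = 2.44 × (1.15 × 10⁵ km) × (744/3040)^(1/3) = 1.755 × 10⁵ km
d/d_R = (1.41 × 10⁵) / (1.755 × 10⁵) = 0.803
Since d/d_R < 1, the body is inside the Roche limit.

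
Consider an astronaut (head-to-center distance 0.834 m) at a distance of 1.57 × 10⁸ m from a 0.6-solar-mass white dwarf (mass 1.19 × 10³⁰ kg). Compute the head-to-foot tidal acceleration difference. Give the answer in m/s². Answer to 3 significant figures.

6.85 × 10⁻⁵ m/s²

Near-to-far spans 2r, so the tidal difference is twice the near-to-center value: 4GMr/d³.
Δa = 4GMr/d³
   = 4 × (6.674 × 10⁻¹¹) × (1.19 × 10³⁰) × (0.834) / (1.57 × 10⁸)³
   = 6.85 × 10⁻⁵ m/s²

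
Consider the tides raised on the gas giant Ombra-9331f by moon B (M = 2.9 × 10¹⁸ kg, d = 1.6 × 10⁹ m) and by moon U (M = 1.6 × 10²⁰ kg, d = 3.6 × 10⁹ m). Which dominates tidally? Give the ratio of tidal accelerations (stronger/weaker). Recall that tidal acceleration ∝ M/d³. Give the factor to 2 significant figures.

The tide-raising term goes as M/d³ (the gradient of a 1/d² field).
Moon B: (2.9 × 10¹⁸) / (1.6 × 10⁹)³ = 7.080 × 10⁻¹⁰
Moon U: (1.6 × 10²⁰) / (3.6 × 10⁹)³ = 3.429 × 10⁻⁹
Ratio (larger/smaller) = 4.8

Moon U, by a factor of ≈ 4.8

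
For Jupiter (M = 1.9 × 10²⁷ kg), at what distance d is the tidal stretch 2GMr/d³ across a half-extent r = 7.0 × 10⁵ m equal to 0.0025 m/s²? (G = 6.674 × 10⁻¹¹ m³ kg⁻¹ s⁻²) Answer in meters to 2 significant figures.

2GMr/d³ = a_tidal  ⇒  d = (2GMr / a_tidal)^(1/3)
d = (2 × 6.674×10⁻¹¹ × (1.9 × 10²⁷) × (7.0 × 10⁵) / (0.0025))^(1/3)
  = 4.1 × 10⁸ m

4.1 × 10⁸ m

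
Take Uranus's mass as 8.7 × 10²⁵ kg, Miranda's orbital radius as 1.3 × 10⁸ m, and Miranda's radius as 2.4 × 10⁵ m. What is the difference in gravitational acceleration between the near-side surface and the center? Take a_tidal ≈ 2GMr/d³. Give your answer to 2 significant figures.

1.3 × 10⁻³ m/s²

Δg = 2GMr/d³
   = 2 × (6.674 × 10⁻¹¹) × (8.7 × 10²⁵) × (2.4 × 10⁵) / (1.3 × 10⁸)³
   = 1.3 × 10⁻³ m/s²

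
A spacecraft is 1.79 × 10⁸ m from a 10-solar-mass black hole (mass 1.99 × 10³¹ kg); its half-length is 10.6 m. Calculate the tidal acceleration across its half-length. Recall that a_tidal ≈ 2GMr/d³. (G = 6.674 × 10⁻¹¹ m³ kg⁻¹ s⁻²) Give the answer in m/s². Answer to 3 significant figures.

4.91 × 10⁻³ m/s²

Δg = 2GMr/d³
   = 2 × (6.674 × 10⁻¹¹) × (1.99 × 10³¹) × (10.6) / (1.79 × 10⁸)³
   = 4.91 × 10⁻³ m/s²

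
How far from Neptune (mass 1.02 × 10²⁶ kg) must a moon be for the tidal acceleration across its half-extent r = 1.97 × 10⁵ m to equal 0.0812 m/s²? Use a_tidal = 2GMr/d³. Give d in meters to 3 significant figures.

3.21 × 10⁷ m

2GMr/d³ = a_tidal  ⇒  d = (2GMr / a_tidal)^(1/3)
d = (2 × 6.674×10⁻¹¹ × (1.02 × 10²⁶) × (1.97 × 10⁵) / (0.0812))^(1/3)
  = 3.21 × 10⁷ m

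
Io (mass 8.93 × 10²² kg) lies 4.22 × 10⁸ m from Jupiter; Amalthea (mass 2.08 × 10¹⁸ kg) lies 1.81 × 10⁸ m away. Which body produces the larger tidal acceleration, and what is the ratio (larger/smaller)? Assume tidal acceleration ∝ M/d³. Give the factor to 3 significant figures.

Io, by a factor of ≈ 3390

Compare M/d³ for the two perturbers:
Io: (8.93 × 10²²) / (4.22 × 10⁸)³ = 1.188 × 10⁻³
Amalthea: (2.08 × 10¹⁸) / (1.81 × 10⁸)³ = 3.508 × 10⁻⁷
Ratio (larger/smaller) = 3390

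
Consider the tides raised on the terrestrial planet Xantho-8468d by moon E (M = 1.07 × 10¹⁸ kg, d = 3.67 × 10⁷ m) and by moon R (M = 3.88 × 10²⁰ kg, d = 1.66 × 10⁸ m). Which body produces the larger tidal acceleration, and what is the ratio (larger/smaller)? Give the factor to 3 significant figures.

The tide-raising term goes as M/d³ (the gradient of a 1/d² field).
Moon E: (1.07 × 10¹⁸) / (3.67 × 10⁷)³ = 2.165 × 10⁻⁵
Moon R: (3.88 × 10²⁰) / (1.66 × 10⁸)³ = 8.482 × 10⁻⁵
Ratio (larger/smaller) = 3.92

Moon R, by a factor of ≈ 3.92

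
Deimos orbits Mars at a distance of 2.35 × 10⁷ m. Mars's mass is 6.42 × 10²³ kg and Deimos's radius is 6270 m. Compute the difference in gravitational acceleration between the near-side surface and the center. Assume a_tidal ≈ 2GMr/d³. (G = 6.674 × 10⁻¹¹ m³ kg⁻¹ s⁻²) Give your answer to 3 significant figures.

Δa = 2GMr/d³
   = 2 × (6.674 × 10⁻¹¹) × (6.42 × 10²³) × (6270) / (2.35 × 10⁷)³
   = 4.14 × 10⁻⁵ m/s²

4.14 × 10⁻⁵ m/s²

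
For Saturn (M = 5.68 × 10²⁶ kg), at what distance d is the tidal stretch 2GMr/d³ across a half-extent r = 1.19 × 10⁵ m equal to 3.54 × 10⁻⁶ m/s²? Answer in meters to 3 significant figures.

2GMr/d³ = a_tidal  ⇒  d = (2GMr / a_tidal)^(1/3)
d = (2 × 6.674×10⁻¹¹ × (5.68 × 10²⁶) × (1.19 × 10⁵) / (3.54 × 10⁻⁶))^(1/3)
  = 1.37 × 10⁹ m

1.37 × 10⁹ m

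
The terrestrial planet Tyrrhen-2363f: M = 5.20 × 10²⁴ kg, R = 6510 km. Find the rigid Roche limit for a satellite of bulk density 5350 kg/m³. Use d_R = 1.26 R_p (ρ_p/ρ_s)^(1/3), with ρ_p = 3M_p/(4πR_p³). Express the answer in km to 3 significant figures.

ρ_p = 3M_p/(4πR_p³) = 3 × (5.20 × 10²⁴) / (4π × (6.51 × 10⁶ m)³) = 4500 kg/m³
d_R = 1.26 × 6510 km × (4500/5350)^(1/3)
    = 7740 km

7740 km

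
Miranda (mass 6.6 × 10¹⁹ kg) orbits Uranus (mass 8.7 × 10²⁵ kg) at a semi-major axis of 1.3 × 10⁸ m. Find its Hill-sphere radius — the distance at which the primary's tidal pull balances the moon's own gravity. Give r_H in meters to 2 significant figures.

8.2 × 10⁵ m

r_H ≈ a (m/3M)^(1/3)
    = (1.3 × 10⁸) × (6.6 × 10¹⁹ / (3 × 8.7 × 10²⁵))^(1/3)
    = 8.2 × 10⁵ m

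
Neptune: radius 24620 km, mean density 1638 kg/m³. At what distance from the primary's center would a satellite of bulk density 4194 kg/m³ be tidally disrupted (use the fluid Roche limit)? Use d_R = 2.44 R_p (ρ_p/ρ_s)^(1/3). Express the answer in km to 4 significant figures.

d_R = 2.44 × 24620 km × (1638/4194)^(1/3)
    = 43910 km

43910 km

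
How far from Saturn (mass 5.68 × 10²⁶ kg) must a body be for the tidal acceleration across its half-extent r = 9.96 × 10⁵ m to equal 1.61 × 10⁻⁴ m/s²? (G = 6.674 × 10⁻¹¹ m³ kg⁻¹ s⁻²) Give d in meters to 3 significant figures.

2GMr/d³ = a_tidal  ⇒  d = (2GMr / a_tidal)^(1/3)
d = (2 × 6.674×10⁻¹¹ × (5.68 × 10²⁶) × (9.96 × 10⁵) / (1.61 × 10⁻⁴))^(1/3)
  = 7.77 × 10⁸ m

7.77 × 10⁸ m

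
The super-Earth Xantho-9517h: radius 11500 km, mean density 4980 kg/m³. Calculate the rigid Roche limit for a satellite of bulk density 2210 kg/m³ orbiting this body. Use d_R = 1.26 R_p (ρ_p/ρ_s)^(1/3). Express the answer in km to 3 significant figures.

d_R = 1.26 × 11500 km × (4980/2210)^(1/3)
    = 19000 km

19000 km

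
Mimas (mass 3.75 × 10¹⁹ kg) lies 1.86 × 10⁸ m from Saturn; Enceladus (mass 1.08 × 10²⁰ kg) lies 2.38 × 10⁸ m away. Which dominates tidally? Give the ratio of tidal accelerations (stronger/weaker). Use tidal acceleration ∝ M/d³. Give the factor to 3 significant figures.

Enceladus, by a factor of ≈ 1.37

Compare M/d³ for the two perturbers:
Mimas: (3.75 × 10¹⁹) / (1.86 × 10⁸)³ = 5.828 × 10⁻⁶
Enceladus: (1.08 × 10²⁰) / (2.38 × 10⁸)³ = 8.011 × 10⁻⁶
Ratio (larger/smaller) = 1.37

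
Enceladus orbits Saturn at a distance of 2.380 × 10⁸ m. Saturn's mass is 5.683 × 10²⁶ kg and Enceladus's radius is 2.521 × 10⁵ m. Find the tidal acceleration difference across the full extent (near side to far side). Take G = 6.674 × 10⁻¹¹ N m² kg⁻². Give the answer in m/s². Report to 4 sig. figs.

2.837 × 10⁻³ m/s²

Δa = 4GMr/d³
   = 4 × (6.674 × 10⁻¹¹) × (5.683 × 10²⁶) × (2.521 × 10⁵) / (2.380 × 10⁸)³
   = 2.837 × 10⁻³ m/s²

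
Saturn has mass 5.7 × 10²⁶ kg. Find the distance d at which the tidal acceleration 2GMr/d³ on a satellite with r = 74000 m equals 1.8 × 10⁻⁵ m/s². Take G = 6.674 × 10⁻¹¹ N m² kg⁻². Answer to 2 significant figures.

6.8 × 10⁸ m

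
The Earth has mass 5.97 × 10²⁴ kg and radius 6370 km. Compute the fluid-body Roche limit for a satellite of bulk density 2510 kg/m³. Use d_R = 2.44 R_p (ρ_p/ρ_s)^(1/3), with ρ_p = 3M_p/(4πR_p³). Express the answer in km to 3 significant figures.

20200 km

ρ_p = 3M_p/(4πR_p³) = 3 × (5.97 × 10²⁴) / (4π × (6.37 × 10⁶ m)³) = 5510 kg/m³
d_R = 2.44 × 6370 km × (5510/2510)^(1/3)
    = 20200 km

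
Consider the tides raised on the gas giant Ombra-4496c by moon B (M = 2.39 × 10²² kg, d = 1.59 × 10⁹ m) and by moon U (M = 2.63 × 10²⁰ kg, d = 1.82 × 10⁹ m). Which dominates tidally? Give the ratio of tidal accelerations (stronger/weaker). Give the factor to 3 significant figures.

Tidal stretch scales as M/d³; compute that for each body.
Moon B: (2.39 × 10²²) / (1.59 × 10⁹)³ = 5.946 × 10⁻⁶
Moon U: (2.63 × 10²⁰) / (1.82 × 10⁹)³ = 4.363 × 10⁻⁸
Ratio (larger/smaller) = 136

Moon B, by a factor of ≈ 136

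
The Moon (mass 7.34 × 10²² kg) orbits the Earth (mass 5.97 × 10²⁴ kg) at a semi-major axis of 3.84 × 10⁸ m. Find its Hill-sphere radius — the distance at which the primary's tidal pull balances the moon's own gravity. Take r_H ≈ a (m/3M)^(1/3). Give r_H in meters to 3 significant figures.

r_H ≈ a (m/3M)^(1/3)
    = (3.84 × 10⁸) × (7.34 × 10²² / (3 × 5.97 × 10²⁴))^(1/3)
    = 6.15 × 10⁷ m

6.15 × 10⁷ m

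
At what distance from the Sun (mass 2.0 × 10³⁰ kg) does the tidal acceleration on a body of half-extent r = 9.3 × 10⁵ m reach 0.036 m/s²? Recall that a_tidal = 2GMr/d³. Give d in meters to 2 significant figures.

1.9 × 10⁹ m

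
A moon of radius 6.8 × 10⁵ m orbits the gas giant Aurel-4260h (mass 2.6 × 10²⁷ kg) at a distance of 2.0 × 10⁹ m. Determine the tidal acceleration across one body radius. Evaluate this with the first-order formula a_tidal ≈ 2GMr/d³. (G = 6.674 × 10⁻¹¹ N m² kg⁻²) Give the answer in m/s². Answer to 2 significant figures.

2.9 × 10⁻⁵ m/s²

The tidal stretch is the gradient of GM/d² times the body's extent r, hence the 1/d³ dependence.
Δg = 2GMr/d³
   = 2 × (6.674 × 10⁻¹¹) × (2.6 × 10²⁷) × (6.8 × 10⁵) / (2.0 × 10⁹)³
   = 2.9 × 10⁻⁵ m/s²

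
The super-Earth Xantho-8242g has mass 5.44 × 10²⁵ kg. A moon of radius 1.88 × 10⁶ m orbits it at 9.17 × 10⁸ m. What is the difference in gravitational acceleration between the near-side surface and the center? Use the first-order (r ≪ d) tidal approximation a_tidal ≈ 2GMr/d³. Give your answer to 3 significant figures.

1.77 × 10⁻⁵ m/s²

Δa = 2GMr/d³
   = 2 × (6.674 × 10⁻¹¹) × (5.44 × 10²⁵) × (1.88 × 10⁶) / (9.17 × 10⁸)³
   = 1.77 × 10⁻⁵ m/s²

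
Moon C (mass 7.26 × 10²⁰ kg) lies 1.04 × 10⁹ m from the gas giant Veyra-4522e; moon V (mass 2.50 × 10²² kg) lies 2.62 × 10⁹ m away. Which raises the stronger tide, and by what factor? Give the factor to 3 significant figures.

Moon V, by a factor of ≈ 2.15

Compare M/d³ for the two perturbers:
Moon C: (7.26 × 10²⁰) / (1.04 × 10⁹)³ = 6.454 × 10⁻⁷
Moon V: (2.50 × 10²²) / (2.62 × 10⁹)³ = 1.390 × 10⁻⁶
Ratio (larger/smaller) = 2.15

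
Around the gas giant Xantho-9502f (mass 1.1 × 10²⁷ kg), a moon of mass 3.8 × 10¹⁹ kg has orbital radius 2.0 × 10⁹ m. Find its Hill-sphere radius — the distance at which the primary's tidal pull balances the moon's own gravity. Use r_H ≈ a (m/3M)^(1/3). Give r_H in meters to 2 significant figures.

4.5 × 10⁶ m

r_H ≈ a (m/3M)^(1/3)
    = (2.0 × 10⁹) × (3.8 × 10¹⁹ / (3 × 1.1 × 10²⁷))^(1/3)
    = 4.5 × 10⁶ m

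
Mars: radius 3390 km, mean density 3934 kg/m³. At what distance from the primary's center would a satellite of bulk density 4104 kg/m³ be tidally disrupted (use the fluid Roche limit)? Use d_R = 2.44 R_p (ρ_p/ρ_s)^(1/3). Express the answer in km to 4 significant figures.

8156 km

d_R = 2.44 × 3390 km × (3934/4104)^(1/3)
    = 8156 km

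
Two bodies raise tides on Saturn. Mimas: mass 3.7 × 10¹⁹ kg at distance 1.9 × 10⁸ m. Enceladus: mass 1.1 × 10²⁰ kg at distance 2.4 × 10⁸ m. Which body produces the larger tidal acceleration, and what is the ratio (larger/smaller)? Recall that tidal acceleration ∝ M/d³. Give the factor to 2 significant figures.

Enceladus, by a factor of ≈ 1.5

The tide-raising term goes as M/d³ (the gradient of a 1/d² field).
Mimas: (3.7 × 10¹⁹) / (1.9 × 10⁸)³ = 5.394 × 10⁻⁶
Enceladus: (1.1 × 10²⁰) / (2.4 × 10⁸)³ = 7.957 × 10⁻⁶
Ratio (larger/smaller) = 1.5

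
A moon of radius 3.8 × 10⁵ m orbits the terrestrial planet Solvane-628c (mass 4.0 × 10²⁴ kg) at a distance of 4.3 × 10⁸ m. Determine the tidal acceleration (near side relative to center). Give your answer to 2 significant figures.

Δg = 2GMr/d³
   = 2 × (6.674 × 10⁻¹¹) × (4.0 × 10²⁴) × (3.8 × 10⁵) / (4.3 × 10⁸)³
   = 2.6 × 10⁻⁶ m/s²

2.6 × 10⁻⁶ m/s²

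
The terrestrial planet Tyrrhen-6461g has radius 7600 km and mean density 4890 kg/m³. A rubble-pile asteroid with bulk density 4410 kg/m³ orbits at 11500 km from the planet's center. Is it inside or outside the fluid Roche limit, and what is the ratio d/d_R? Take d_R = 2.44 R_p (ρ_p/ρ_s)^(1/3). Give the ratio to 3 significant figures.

inside; d/d_R ≈ 0.599

d_R = 2.44 × (7600 km) × (4890/4410)^(1/3) = 19190 km
d/d_R = (11500) / (19190) = 0.599
Since d/d_R < 1, the body is inside the Roche limit.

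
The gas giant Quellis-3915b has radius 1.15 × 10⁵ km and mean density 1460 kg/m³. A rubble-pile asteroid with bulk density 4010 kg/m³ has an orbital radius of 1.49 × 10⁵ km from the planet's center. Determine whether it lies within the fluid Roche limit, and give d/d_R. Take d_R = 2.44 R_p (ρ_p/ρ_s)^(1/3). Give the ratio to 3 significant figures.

inside; d/d_R ≈ 0.744

d_R = 2.44 × (1.15 × 10⁵ km) × (1460/4010)^(1/3) = 2.004 × 10⁵ km
d/d_R = (1.49 × 10⁵) / (2.004 × 10⁵) = 0.744
Since d/d_R < 1, the body is inside the Roche limit.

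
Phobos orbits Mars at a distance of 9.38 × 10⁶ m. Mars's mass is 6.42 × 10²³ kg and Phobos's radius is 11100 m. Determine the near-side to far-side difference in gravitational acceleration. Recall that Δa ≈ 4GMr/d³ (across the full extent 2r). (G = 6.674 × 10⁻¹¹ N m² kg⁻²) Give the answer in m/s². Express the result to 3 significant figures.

a_tidal = 4GMr/d³
        = 4 × (6.674 × 10⁻¹¹) × (6.42 × 10²³) × (11100) / (9.38 × 10⁶)³
        = 2.31 × 10⁻³ m/s²

2.31 × 10⁻³ m/s²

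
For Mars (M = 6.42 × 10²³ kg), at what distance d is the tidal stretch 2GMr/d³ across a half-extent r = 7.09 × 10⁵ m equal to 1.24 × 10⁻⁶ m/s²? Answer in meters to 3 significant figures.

3.66 × 10⁸ m

2GMr/d³ = a_tidal  ⇒  d = (2GMr / a_tidal)^(1/3)
d = (2 × 6.674×10⁻¹¹ × (6.42 × 10²³) × (7.09 × 10⁵) / (1.24 × 10⁻⁶))^(1/3)
  = 3.66 × 10⁸ m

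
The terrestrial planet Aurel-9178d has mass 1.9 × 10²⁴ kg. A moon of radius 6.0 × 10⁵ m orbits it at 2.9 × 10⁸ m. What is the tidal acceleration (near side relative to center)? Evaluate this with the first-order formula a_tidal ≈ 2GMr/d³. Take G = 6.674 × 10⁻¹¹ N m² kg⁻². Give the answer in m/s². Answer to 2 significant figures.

6.2 × 10⁻⁶ m/s²

Δg = 2GMr/d³
   = 2 × (6.674 × 10⁻¹¹) × (1.9 × 10²⁴) × (6.0 × 10⁵) / (2.9 × 10⁸)³
   = 6.2 × 10⁻⁶ m/s²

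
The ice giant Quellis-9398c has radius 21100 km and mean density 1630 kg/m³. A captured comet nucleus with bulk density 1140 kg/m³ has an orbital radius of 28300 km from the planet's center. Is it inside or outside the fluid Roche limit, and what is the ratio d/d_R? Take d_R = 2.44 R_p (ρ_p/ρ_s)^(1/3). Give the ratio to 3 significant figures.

inside; d/d_R ≈ 0.488

d_R = 2.44 × (21100 km) × (1630/1140)^(1/3) = 58000 km
d/d_R = (28300) / (58000) = 0.488
Since d/d_R < 1, the body is inside the Roche limit.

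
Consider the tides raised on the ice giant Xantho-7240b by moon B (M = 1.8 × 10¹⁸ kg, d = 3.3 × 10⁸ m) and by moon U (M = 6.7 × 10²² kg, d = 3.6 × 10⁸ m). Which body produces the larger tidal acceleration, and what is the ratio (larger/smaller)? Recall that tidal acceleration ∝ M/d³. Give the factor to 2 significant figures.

Moon U, by a factor of ≈ 29000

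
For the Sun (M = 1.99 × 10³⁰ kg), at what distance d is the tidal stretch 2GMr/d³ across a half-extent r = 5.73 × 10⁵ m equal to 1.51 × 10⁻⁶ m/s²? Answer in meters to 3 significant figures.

4.65 × 10¹⁰ m

2GMr/d³ = a_tidal  ⇒  d = (2GMr / a_tidal)^(1/3)
d = (2 × 6.674×10⁻¹¹ × (1.99 × 10³⁰) × (5.73 × 10⁵) / (1.51 × 10⁻⁶))^(1/3)
  = 4.65 × 10¹⁰ m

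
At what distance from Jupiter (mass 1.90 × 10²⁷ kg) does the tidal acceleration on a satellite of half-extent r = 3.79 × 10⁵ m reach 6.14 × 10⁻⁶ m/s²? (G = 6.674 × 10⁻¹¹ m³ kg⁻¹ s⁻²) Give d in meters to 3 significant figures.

2.50 × 10⁹ m

2GMr/d³ = a_tidal  ⇒  d = (2GMr / a_tidal)^(1/3)
d = (2 × 6.674×10⁻¹¹ × (1.90 × 10²⁷) × (3.79 × 10⁵) / (6.14 × 10⁻⁶))^(1/3)
  = 2.50 × 10⁹ m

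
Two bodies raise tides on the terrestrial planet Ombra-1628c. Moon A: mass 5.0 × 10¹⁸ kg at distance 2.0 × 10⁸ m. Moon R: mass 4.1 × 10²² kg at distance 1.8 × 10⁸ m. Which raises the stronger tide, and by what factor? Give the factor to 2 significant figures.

Moon R, by a factor of ≈ 11000

Tidal stretch scales as M/d³; compute that for each body.
Moon A: (5.0 × 10¹⁸) / (2.0 × 10⁸)³ = 6.250 × 10⁻⁷
Moon R: (4.1 × 10²²) / (1.8 × 10⁸)³ = 7.030 × 10⁻³
Ratio (larger/smaller) = 11000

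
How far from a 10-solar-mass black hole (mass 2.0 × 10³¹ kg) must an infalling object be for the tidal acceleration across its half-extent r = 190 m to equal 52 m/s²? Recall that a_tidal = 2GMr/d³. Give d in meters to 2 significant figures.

2.1 × 10⁷ m

2GMr/d³ = a_tidal  ⇒  d = (2GMr / a_tidal)^(1/3)
d = (2 × 6.674×10⁻¹¹ × (2.0 × 10³¹) × (190) / (52))^(1/3)
  = 2.1 × 10⁷ m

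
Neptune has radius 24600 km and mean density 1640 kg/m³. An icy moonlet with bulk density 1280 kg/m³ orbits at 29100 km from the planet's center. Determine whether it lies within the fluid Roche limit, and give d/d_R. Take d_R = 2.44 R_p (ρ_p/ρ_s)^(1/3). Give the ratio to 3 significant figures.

d_R = 2.44 × (24600 km) × (1640/1280)^(1/3) = 65190 km
d/d_R = (29100) / (65190) = 0.446
Since d/d_R < 1, the body is inside the Roche limit.

inside; d/d_R ≈ 0.446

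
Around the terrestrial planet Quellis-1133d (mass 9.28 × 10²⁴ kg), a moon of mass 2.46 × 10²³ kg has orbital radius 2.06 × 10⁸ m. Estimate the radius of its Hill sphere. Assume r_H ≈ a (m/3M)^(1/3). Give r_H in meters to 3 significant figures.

4.26 × 10⁷ m

r_H ≈ a (m/3M)^(1/3)
    = (2.06 × 10⁸) × (2.46 × 10²³ / (3 × 9.28 × 10²⁴))^(1/3)
    = 4.26 × 10⁷ m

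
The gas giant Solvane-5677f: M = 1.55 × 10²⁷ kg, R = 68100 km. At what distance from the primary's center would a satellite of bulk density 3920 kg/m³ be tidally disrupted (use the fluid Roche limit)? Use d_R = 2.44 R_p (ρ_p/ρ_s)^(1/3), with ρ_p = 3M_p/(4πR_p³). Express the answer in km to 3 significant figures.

ρ_p = 3M_p/(4πR_p³) = 3 × (1.55 × 10²⁷) / (4π × (6.81 × 10⁷ m)³) = 1170 kg/m³
d_R = 2.44 × 68100 km × (1170/3920)^(1/3)
    = 1.11 × 10⁵ km

1.11 × 10⁵ km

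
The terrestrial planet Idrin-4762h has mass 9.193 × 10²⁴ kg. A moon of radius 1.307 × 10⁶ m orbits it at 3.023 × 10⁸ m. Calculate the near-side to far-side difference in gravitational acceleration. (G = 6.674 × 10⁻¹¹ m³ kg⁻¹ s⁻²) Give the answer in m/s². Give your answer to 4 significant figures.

1.161 × 10⁻⁴ m/s²

Δa = 4GMr/d³
   = 4 × (6.674 × 10⁻¹¹) × (9.193 × 10²⁴) × (1.307 × 10⁶) / (3.023 × 10⁸)³
   = 1.161 × 10⁻⁴ m/s²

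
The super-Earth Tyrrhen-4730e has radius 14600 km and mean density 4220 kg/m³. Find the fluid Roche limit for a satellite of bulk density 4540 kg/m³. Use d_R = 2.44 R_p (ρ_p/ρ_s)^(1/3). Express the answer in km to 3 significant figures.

34800 km

d_R = 2.44 × 14600 km × (4220/4540)^(1/3)
    = 34800 km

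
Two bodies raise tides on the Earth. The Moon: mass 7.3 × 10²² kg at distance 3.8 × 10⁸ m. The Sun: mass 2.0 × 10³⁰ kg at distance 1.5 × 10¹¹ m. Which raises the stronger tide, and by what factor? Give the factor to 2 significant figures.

Tidal stretch scales as M/d³; compute that for each body.
The Moon: (7.3 × 10²²) / (3.8 × 10⁸)³ = 1.330 × 10⁻³
The Sun: (2.0 × 10³⁰) / (1.5 × 10¹¹)³ = 5.926 × 10⁻⁴
Ratio (larger/smaller) = 2.2

The Moon, by a factor of ≈ 2.2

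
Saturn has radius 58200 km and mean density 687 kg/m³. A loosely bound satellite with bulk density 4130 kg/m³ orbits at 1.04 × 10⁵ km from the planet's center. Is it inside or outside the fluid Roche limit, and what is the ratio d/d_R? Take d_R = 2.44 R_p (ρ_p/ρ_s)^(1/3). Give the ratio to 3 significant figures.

outside; d/d_R ≈ 1.33

d_R = 2.44 × (58200 km) × (687/4130)^(1/3) = 78100 km
d/d_R = (1.04 × 10⁵) / (78100) = 1.33
Since d/d_R > 1, the body is outside the Roche limit.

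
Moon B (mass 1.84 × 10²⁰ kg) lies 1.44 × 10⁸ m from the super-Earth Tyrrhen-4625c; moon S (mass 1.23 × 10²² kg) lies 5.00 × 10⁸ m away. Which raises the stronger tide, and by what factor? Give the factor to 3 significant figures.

Moon S, by a factor of ≈ 1.60

The tide-raising term goes as M/d³ (the gradient of a 1/d² field).
Moon B: (1.84 × 10²⁰) / (1.44 × 10⁸)³ = 6.162 × 10⁻⁵
Moon S: (1.23 × 10²²) / (5.00 × 10⁸)³ = 9.840 × 10⁻⁵
Ratio (larger/smaller) = 1.60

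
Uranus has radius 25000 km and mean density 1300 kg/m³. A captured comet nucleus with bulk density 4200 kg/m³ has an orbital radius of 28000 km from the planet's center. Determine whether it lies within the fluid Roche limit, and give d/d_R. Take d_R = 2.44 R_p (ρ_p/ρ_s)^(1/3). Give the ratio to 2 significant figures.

d_R = 2.44 × (25000 km) × (1300/4200)^(1/3) = 41260 km
d/d_R = (28000) / (41260) = 0.68
Since d/d_R < 1, the body is inside the Roche limit.

inside; d/d_R ≈ 0.68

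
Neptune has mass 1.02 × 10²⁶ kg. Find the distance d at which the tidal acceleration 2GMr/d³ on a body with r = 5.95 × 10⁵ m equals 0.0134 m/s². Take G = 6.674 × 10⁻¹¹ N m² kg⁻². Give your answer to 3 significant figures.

2GMr/d³ = a_tidal  ⇒  d = (2GMr / a_tidal)^(1/3)
d = (2 × 6.674×10⁻¹¹ × (1.02 × 10²⁶) × (5.95 × 10⁵) / (0.0134))^(1/3)
  = 8.46 × 10⁷ m

8.46 × 10⁷ m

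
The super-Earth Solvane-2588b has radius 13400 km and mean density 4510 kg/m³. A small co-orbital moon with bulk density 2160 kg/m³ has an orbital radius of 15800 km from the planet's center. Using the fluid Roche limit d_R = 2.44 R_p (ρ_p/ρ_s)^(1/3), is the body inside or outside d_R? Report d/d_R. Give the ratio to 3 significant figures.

d_R = 2.44 × (13400 km) × (4510/2160)^(1/3) = 41790 km
d/d_R = (15800) / (41790) = 0.378
Since d/d_R < 1, the body is inside the Roche limit.

inside; d/d_R ≈ 0.378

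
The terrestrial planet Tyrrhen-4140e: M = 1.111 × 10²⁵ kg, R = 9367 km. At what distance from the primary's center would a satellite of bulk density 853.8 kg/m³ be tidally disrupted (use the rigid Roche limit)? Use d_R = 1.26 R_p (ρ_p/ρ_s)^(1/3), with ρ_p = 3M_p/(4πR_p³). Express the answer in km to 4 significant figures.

ρ_p = 3M_p/(4πR_p³) = 3 × (1.111 × 10²⁵) / (4π × (9.367 × 10⁶ m)³) = 3227 kg/m³
d_R = 1.26 × 9367 km × (3227/853.8)^(1/3)
    = 18380 km

18380 km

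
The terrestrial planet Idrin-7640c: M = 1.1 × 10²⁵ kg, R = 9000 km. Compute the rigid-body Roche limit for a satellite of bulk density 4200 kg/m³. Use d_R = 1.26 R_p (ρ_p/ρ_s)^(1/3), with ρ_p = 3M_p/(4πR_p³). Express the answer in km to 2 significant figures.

11000 km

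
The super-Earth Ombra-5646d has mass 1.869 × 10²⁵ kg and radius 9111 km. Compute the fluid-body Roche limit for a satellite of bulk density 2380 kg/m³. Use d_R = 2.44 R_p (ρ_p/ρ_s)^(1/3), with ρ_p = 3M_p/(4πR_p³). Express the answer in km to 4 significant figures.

ρ_p = 3M_p/(4πR_p³) = 3 × (1.869 × 10²⁵) / (4π × (9.111 × 10⁶ m)³) = 5900 kg/m³
d_R = 2.44 × 9111 km × (5900/2380)^(1/3)
    = 30090 km

30090 km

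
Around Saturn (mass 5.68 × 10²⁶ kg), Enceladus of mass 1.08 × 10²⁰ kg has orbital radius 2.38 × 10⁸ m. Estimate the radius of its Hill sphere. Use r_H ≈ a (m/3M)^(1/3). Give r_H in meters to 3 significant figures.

9.49 × 10⁵ m

r_H ≈ a (m/3M)^(1/3)
    = (2.38 × 10⁸) × (1.08 × 10²⁰ / (3 × 5.68 × 10²⁶))^(1/3)
    = 9.49 × 10⁵ m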